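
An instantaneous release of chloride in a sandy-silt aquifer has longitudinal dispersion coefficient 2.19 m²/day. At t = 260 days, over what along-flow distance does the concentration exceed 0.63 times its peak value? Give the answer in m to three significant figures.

64.9 m

The plume is Gaussian with σ = √(2Dt) = √(2 × 2.19 × 260) = 33.75 m.
C/C_peak = exp(−Δx²/(2σ²)) = 0.63 ⇒ Δx = σ·√(−2 ln 0.63) = 33.75 × 0.9613 = 32.44 m.
Width = 2Δx = 64.9 m.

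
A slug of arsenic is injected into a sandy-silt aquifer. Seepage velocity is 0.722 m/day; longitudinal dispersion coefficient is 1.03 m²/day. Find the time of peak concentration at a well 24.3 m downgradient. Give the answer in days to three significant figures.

31.7 days

For the 1D instantaneous-source solution, setting ∂C/∂t = 0 at fixed x gives v²t² + 2Dt − x² = 0, so t = (√(D² + v²x²) − D)/v².
√(D² + v²x²) = √(1.03² + 0.722² × 24.3²) = 17.57; v² = 0.521284.
t = (17.57 − 1.03)/0.521284 = 31.7 days (vs. the pure-advection estimate x/v = 33.7 d).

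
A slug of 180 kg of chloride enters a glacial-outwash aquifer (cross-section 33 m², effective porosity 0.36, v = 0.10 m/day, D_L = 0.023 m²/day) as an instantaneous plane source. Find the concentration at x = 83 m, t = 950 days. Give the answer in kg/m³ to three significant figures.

For an instantaneous plane source, C(x,t) = M/(n_e·A·√(4πDt)) · exp(−(x−vt)²/(4Dt)), with n_e·A the pore (flow) area.
Plume center vt = 0.10 × 950 = 95 m, so the well at 83 m is 12 m upgradient of the peak.
√(4πDt) = 16.57 m, giving peak height M/(n_e·A·√(4πDt)) = 180/(0.36 × 33 × 16.57) = 0.9144 kg/m³.
(x−vt)²/(4Dt) = (-12)²/(4 × 0.023 × 950) = 1.648; exp(−1.648) = 0.1924.
C = 0.9144 × 0.1924 = 0.176 kg/m³.

0.176 kg/m³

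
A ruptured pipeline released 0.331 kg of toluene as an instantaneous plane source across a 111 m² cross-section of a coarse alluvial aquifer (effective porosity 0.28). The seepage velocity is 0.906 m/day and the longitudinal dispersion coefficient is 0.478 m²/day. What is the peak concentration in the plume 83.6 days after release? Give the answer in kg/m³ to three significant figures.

0.000475 kg/m³

The peak of an instantaneous 1D plume sits at x = vt; there the Gaussian factor is 1 and C_max = M/(n_e·A·√(4πDt)), where n_e·A is the pore area the mass is dissolved in.
√(4πDt) = √(4π × 0.478 × 83.6) = 22.41 m, so C_max = 0.331/(0.28 × 111 × 22.41) = 0.000475 kg/m³.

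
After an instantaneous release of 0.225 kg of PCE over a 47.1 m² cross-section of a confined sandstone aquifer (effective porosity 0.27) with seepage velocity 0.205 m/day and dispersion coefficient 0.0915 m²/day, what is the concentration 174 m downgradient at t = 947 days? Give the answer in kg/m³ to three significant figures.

0.000166 kg/m³

For an instantaneous plane source, C(x,t) = M/(n_e·A·√(4πDt)) · exp(−(x−vt)²/(4Dt)), with n_e·A the pore (flow) area.
Plume center vt = 0.205 × 947 = 194.135 m, so the well at 174 m is 20.135 m upgradient of the peak.
√(4πDt) = 33.00 m, giving peak height M/(n_e·A·√(4πDt)) = 0.225/(0.27 × 47.1 × 33.00) = 0.0005361 kg/m³.
(x−vt)²/(4Dt) = (-20.135)²/(4 × 0.0915 × 947) = 1.170; exp(−1.170) = 0.3104.
C = 0.0005361 × 0.3104 = 0.000166 kg/m³.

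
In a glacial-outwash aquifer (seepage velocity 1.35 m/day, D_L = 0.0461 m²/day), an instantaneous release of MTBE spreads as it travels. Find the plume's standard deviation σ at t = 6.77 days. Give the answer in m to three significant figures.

0.790 m

Dispersive spreading gives a Gaussian with σ² = 2Dt; advection only shifts the center.
σ = √(2 × 0.0461 × 6.77) = 0.790 m.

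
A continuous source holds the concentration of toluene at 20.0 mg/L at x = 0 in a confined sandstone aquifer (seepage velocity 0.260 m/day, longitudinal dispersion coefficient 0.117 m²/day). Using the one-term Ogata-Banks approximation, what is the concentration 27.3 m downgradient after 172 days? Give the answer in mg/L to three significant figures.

19.9 mg/L

For a continuous step input, C/C₀ ≈ ½·erfc((x−vt)/(2√(Dt))).
vt = 0.260 × 172 = 44.72 m and 2√(Dt) = 2√(0.117 × 172) = 8.972 m.
Argument (x−vt)/(2√(Dt)) = (27.3 − 44.72)/8.972 = -1.942; ½·erfc(-1.942) = 0.9970.
C = 20.0 × 0.9970 = 19.9 mg/L.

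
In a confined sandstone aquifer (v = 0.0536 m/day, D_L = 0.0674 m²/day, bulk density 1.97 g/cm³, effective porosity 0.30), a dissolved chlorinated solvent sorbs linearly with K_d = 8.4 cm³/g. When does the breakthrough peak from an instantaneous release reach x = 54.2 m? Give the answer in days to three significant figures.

55500 days

Retardation factor R = 1 + ρ_b·K_d/n = 1 + 1.97 × 8.4/0.30 = 56.16.
Sorption retards both mechanisms: v_R = v/R = 0.0009544 m/day, D_R = D/R = 0.001200 m²/day.
Peak time from v_R²t² + 2D_R t − x² = 0: t = (√(D_R² + v_R²x²) − D_R)/v_R².
√(D_R² + v_R²x²) = √(0.001200² + 0.0009544² × 54.2²) = 0.05174; v_R² = 9.109e-07.
t = (0.05174 − 0.001200)/9.109e-07 = 55500 days.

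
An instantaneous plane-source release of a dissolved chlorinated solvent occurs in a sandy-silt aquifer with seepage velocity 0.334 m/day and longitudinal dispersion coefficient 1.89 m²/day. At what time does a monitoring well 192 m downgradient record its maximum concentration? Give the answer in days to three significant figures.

For the 1D instantaneous-source solution, setting ∂C/∂t = 0 at fixed x gives v²t² + 2Dt − x² = 0, so t = (√(D² + v²x²) − D)/v².
√(D² + v²x²) = √(1.89² + 0.334² × 192²) = 64.16; v² = 0.111556.
t = (64.16 − 1.89)/0.111556 = 558 days (vs. the pure-advection estimate x/v = 575 d).

558 days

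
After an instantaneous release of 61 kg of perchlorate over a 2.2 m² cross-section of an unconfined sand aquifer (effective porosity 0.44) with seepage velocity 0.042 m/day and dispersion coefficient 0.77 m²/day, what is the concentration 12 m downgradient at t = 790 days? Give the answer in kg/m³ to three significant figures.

For an instantaneous plane source, C(x,t) = M/(n_e·A·√(4πDt)) · exp(−(x−vt)²/(4Dt)), with n_e·A the pore (flow) area.
Plume center vt = 0.042 × 790 = 33.18 m, so the well at 12 m is 21.18 m upgradient of the peak.
√(4πDt) = 87.43 m, giving peak height M/(n_e·A·√(4πDt)) = 61/(0.44 × 2.2 × 87.43) = 0.7208 kg/m³.
(x−vt)²/(4Dt) = (-21.18)²/(4 × 0.77 × 790) = 0.1844; exp(−0.1844) = 0.8316.
C = 0.7208 × 0.8316 = 0.599 kg/m³.

0.599 kg/m³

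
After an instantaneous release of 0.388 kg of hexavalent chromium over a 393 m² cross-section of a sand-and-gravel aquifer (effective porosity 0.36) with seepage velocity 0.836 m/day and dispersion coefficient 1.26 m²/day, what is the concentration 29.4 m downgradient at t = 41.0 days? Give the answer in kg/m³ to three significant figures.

9.59e-05 kg/m³

For an instantaneous plane source, C(x,t) = M/(n_e·A·√(4πDt)) · exp(−(x−vt)²/(4Dt)), with n_e·A the pore (flow) area.
Plume center vt = 0.836 × 41.0 = 34.276 m, so the well at 29.4 m is 4.876 m upgradient of the peak.
√(4πDt) = 25.48 m, giving peak height M/(n_e·A·√(4πDt)) = 0.388/(0.36 × 393 × 25.48) = 0.0001076 kg/m³.
(x−vt)²/(4Dt) = (-4.876)²/(4 × 1.26 × 41.0) = 0.1151; exp(−0.1151) = 0.8913.
C = 0.0001076 × 0.8913 = 9.59e-05 kg/m³.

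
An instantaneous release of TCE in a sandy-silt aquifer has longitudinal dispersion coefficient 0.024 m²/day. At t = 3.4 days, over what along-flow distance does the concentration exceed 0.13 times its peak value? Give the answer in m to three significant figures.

The plume is Gaussian with σ = √(2Dt) = √(2 × 0.024 × 3.4) = 0.4040 m.
C/C_peak = exp(−Δx²/(2σ²)) = 0.13 ⇒ Δx = σ·√(−2 ln 0.13) = 0.4040 × 2.020 = 0.8161 m.
Width = 2Δx = 1.63 m.

1.63 m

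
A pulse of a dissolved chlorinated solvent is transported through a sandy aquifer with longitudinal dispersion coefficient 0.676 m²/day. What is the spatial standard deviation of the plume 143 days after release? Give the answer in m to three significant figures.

13.9 m

Dispersive spreading gives a Gaussian with σ² = 2Dt; advection only shifts the center.
σ = √(2 × 0.676 × 143) = 13.9 m.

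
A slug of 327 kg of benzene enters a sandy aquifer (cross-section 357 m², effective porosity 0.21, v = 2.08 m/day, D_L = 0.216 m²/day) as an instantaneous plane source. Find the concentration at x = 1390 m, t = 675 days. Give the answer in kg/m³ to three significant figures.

For an instantaneous plane source, C(x,t) = M/(n_e·A·√(4πDt)) · exp(−(x−vt)²/(4Dt)), with n_e·A the pore (flow) area.
Plume center vt = 2.08 × 675 = 1404 m, so the well at 1390 m is 14 m upgradient of the peak.
√(4πDt) = 42.80 m, giving peak height M/(n_e·A·√(4πDt)) = 327/(0.21 × 357 × 42.80) = 0.1019 kg/m³.
(x−vt)²/(4Dt) = (-14)²/(4 × 0.216 × 675) = 0.3361; exp(−0.3361) = 0.7146.
C = 0.1019 × 0.7146 = 0.0728 kg/m³.

0.0728 kg/m³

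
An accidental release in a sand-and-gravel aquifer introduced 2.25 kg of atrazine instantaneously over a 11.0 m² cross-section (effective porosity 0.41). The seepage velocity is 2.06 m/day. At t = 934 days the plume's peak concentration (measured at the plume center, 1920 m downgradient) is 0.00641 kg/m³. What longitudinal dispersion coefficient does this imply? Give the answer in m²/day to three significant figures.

0.516 m²/day

At the plume center C_max = M/(n_e·A·√(4πDt)), so D = M²/(4πt·(n_e·A·C_max)²).
n_e·A·C_max = 0.41 × 11.0 × 0.00641 = 0.02891 kg/m.
D = 2.25²/(4π × 934 × 0.02891²) = 0.516 m²/day.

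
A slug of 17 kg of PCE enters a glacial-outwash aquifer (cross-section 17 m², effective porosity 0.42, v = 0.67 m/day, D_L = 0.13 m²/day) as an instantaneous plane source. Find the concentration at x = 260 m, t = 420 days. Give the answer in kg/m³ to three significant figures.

For an instantaneous plane source, C(x,t) = M/(n_e·A·√(4πDt)) · exp(−(x−vt)²/(4Dt)), with n_e·A the pore (flow) area.
Plume center vt = 0.67 × 420 = 281.4 m, so the well at 260 m is 21.4 m upgradient of the peak.
√(4πDt) = 26.19 m, giving peak height M/(n_e·A·√(4πDt)) = 17/(0.42 × 17 × 26.19) = 0.09091 kg/m³.
(x−vt)²/(4Dt) = (-21.4)²/(4 × 0.13 × 420) = 2.097; exp(−2.097) = 0.1228.
C = 0.09091 × 0.1228 = 0.0112 kg/m³.

0.0112 kg/m³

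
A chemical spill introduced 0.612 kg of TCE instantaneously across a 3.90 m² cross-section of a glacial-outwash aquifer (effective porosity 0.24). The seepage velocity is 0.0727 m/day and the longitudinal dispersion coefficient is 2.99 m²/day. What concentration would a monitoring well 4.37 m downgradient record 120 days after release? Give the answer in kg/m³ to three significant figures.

For an instantaneous plane source, C(x,t) = M/(n_e·A·√(4πDt)) · exp(−(x−vt)²/(4Dt)), with n_e·A the pore (flow) area.
Plume center vt = 0.0727 × 120 = 8.724 m, so the well at 4.37 m is 4.354 m upgradient of the peak.
√(4πDt) = 67.15 m, giving peak height M/(n_e·A·√(4πDt)) = 0.612/(0.24 × 3.90 × 67.15) = 0.009737 kg/m³.
(x−vt)²/(4Dt) = (-4.354)²/(4 × 2.99 × 120) = 0.01321; exp(−0.01321) = 0.9869.
C = 0.009737 × 0.9869 = 0.00961 kg/m³.

0.00961 kg/m³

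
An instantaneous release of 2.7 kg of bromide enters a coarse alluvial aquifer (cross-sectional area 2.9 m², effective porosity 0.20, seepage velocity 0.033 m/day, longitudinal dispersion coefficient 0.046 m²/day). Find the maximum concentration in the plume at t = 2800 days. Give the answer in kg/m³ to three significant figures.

The peak of an instantaneous 1D plume sits at x = vt; there the Gaussian factor is 1 and C_max = M/(n_e·A·√(4πDt)), where n_e·A is the pore area the mass is dissolved in.
√(4πDt) = √(4π × 0.046 × 2800) = 40.23 m, so C_max = 2.7/(0.20 × 2.9 × 40.23) = 0.116 kg/m³.

0.116 kg/m³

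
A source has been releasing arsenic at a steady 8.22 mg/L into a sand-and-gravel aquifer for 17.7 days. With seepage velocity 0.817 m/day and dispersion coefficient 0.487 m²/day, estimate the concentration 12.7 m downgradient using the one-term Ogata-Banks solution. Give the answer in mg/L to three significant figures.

5.46 mg/L

For a continuous step input, C/C₀ ≈ ½·erfc((x−vt)/(2√(Dt))).
vt = 0.817 × 17.7 = 14.4609 m and 2√(Dt) = 2√(0.487 × 17.7) = 5.872 m.
Argument (x−vt)/(2√(Dt)) = (12.7 − 14.4609)/5.872 = -0.2999; ½·erfc(-0.2999) = 0.6643.
C = 8.22 × 0.6643 = 5.46 mg/L.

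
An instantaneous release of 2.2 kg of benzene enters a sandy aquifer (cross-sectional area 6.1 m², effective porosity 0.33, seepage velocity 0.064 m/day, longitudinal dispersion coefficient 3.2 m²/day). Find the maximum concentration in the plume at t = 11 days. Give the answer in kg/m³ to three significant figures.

The peak of an instantaneous 1D plume sits at x = vt; there the Gaussian factor is 1 and C_max = M/(n_e·A·√(4πDt)), where n_e·A is the pore area the mass is dissolved in.
√(4πDt) = √(4π × 3.2 × 11) = 21.03 m, so C_max = 2.2/(0.33 × 6.1 × 21.03) = 0.0520 kg/m³.

0.0520 kg/m³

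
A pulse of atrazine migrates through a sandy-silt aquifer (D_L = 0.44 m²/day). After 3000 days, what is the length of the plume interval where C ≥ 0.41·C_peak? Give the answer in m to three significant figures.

The plume is Gaussian with σ = √(2Dt) = √(2 × 0.44 × 3000) = 51.38 m.
C/C_peak = exp(−Δx²/(2σ²)) = 0.41 ⇒ Δx = σ·√(−2 ln 0.41) = 51.38 × 1.335 = 68.59 m.
Width = 2Δx = 137 m.

137 m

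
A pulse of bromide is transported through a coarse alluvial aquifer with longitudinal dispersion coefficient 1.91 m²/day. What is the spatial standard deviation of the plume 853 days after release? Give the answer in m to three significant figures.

Dispersive spreading gives a Gaussian with σ² = 2Dt; advection only shifts the center.
σ = √(2 × 1.91 × 853) = 57.1 m.

57.1 m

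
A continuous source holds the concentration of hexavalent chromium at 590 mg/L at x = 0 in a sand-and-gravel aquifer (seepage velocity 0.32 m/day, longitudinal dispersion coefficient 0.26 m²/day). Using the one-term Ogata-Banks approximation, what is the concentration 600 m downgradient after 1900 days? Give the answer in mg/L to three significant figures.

354 mg/L

For a continuous step input, C/C₀ ≈ ½·erfc((x−vt)/(2√(Dt))).
vt = 0.32 × 1900 = 608 m and 2√(Dt) = 2√(0.26 × 1900) = 44.45 m.
Argument (x−vt)/(2√(Dt)) = (600 − 608)/44.45 = -0.1800; ½·erfc(-0.1800) = 0.6005.
C = 590 × 0.6005 = 354 mg/L.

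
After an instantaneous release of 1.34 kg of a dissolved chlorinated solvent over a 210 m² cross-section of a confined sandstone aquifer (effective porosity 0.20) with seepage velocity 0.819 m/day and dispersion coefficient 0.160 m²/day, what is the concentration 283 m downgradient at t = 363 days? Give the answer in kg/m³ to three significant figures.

0.000490 kg/m³

For an instantaneous plane source, C(x,t) = M/(n_e·A·√(4πDt)) · exp(−(x−vt)²/(4Dt)), with n_e·A the pore (flow) area.
Plume center vt = 0.819 × 363 = 297.297 m, so the well at 283 m is 14.297 m upgradient of the peak.
√(4πDt) = 27.02 m, giving peak height M/(n_e·A·√(4πDt)) = 1.34/(0.20 × 210 × 27.02) = 0.001181 kg/m³.
(x−vt)²/(4Dt) = (-14.297)²/(4 × 0.160 × 363) = 0.8798; exp(−0.8798) = 0.4149.
C = 0.001181 × 0.4149 = 0.000490 kg/m³.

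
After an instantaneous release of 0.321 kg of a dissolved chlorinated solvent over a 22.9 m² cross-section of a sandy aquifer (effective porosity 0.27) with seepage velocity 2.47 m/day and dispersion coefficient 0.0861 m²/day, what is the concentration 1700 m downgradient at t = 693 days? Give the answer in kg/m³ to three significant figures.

0.00107 kg/m³

For an instantaneous plane source, C(x,t) = M/(n_e·A·√(4πDt)) · exp(−(x−vt)²/(4Dt)), with n_e·A the pore (flow) area.
Plume center vt = 2.47 × 693 = 1711.71 m, so the well at 1700 m is 11.71 m upgradient of the peak.
√(4πDt) = 27.38 m, giving peak height M/(n_e·A·√(4πDt)) = 0.321/(0.27 × 22.9 × 27.38) = 0.001896 kg/m³.
(x−vt)²/(4Dt) = (-11.71)²/(4 × 0.0861 × 693) = 0.5745; exp(−0.5745) = 0.5630.
C = 0.001896 × 0.5630 = 0.00107 kg/m³.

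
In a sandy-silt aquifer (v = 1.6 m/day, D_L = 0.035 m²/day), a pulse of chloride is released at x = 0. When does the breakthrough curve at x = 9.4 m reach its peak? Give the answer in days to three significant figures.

5.86 days

For the 1D instantaneous-source solution, setting ∂C/∂t = 0 at fixed x gives v²t² + 2Dt − x² = 0, so t = (√(D² + v²x²) − D)/v².
√(D² + v²x²) = √(0.035² + 1.6² × 9.4²) = 15.04; v² = 2.56.
t = (15.04 − 0.035)/2.56 = 5.86 days (vs. the pure-advection estimate x/v = 5.88 d).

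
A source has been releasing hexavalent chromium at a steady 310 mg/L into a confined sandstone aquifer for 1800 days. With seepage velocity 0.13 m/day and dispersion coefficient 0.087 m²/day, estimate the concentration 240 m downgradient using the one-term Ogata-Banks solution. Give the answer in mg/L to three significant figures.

114 mg/L

For a continuous step input, C/C₀ ≈ ½·erfc((x−vt)/(2√(Dt))).
vt = 0.13 × 1800 = 234 m and 2√(Dt) = 2√(0.087 × 1800) = 25.03 m.
Argument (x−vt)/(2√(Dt)) = (240 − 234)/25.03 = 0.2397; ½·erfc(0.2397) = 0.3673.
C = 310 × 0.3673 = 114 mg/L.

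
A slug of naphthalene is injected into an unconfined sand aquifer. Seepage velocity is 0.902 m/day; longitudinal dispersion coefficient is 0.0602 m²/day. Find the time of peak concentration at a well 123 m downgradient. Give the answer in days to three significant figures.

136 days

For the 1D instantaneous-source solution, setting ∂C/∂t = 0 at fixed x gives v²t² + 2Dt − x² = 0, so t = (√(D² + v²x²) − D)/v².
√(D² + v²x²) = √(0.0602² + 0.902² × 123²) = 110.9; v² = 0.813604.
t = (110.9 − 0.0602)/0.813604 = 136 days (vs. the pure-advection estimate x/v = 136 d).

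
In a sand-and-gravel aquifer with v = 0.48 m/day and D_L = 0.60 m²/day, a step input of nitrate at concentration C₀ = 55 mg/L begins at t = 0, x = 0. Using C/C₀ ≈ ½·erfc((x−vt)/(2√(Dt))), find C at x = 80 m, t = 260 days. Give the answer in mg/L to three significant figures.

For a continuous step input, C/C₀ ≈ ½·erfc((x−vt)/(2√(Dt))).
vt = 0.48 × 260 = 124.8 m and 2√(Dt) = 2√(0.60 × 260) = 24.98 m.
Argument (x−vt)/(2√(Dt)) = (80 − 124.8)/24.98 = -1.793; ½·erfc(-1.793) = 0.9944.
C = 55 × 0.9944 = 54.7 mg/L.

54.7 mg/L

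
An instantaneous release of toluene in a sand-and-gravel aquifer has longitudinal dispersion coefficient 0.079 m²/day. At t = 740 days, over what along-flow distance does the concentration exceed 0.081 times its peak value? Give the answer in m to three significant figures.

The plume is Gaussian with σ = √(2Dt) = √(2 × 0.079 × 740) = 10.81 m.
C/C_peak = exp(−Δx²/(2σ²)) = 0.081 ⇒ Δx = σ·√(−2 ln 0.081) = 10.81 × 2.242 = 24.24 m.
Width = 2Δx = 48.5 m.

48.5 m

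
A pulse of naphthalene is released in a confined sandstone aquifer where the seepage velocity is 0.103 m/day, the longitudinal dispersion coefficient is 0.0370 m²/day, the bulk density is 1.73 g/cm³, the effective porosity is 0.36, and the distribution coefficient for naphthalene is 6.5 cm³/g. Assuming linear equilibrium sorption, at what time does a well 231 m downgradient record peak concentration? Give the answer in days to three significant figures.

Retardation factor R = 1 + ρ_b·K_d/n = 1 + 1.73 × 6.5/0.36 = 32.24.
Sorption retards both mechanisms: v_R = v/R = 0.003195 m/day, D_R = D/R = 0.001148 m²/day.
Peak time from v_R²t² + 2D_R t − x² = 0: t = (√(D_R² + v_R²x²) − D_R)/v_R².
√(D_R² + v_R²x²) = √(0.001148² + 0.003195² × 231²) = 0.7380; v_R² = 1.021e-05.
t = (0.7380 − 0.001148)/1.021e-05 = 72200 days.

72200 days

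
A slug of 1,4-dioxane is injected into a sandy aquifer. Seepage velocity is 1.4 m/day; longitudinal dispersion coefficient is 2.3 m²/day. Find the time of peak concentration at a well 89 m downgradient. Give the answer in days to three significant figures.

For the 1D instantaneous-source solution, setting ∂C/∂t = 0 at fixed x gives v²t² + 2Dt − x² = 0, so t = (√(D² + v²x²) − D)/v².
√(D² + v²x²) = √(2.3² + 1.4² × 89²) = 124.6; v² = 1.96.
t = (124.6 − 2.3)/1.96 = 62.4 days (vs. the pure-advection estimate x/v = 63.6 d).

62.4 days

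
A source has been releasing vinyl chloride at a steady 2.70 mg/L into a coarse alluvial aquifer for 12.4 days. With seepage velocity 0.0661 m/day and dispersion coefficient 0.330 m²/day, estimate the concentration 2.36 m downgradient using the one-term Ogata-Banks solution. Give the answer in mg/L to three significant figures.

For a continuous step input, C/C₀ ≈ ½·erfc((x−vt)/(2√(Dt))).
vt = 0.0661 × 12.4 = 0.81964 m and 2√(Dt) = 2√(0.330 × 12.4) = 4.046 m.
Argument (x−vt)/(2√(Dt)) = (2.36 − 0.81964)/4.046 = 0.3807; ½·erfc(0.3807) = 0.2952.
C = 2.70 × 0.2952 = 0.797 mg/L.

0.797 mg/L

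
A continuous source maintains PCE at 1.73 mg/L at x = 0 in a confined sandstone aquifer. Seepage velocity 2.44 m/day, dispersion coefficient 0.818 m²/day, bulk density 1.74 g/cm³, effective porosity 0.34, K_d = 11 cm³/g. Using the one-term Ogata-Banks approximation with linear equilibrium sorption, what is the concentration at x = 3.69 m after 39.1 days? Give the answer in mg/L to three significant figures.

Retardation factor R = 1 + ρ_b·K_d/n = 1 + 1.74 × 11/0.34 = 57.29.
Sorption retards both mechanisms: v_R = v/R = 0.04259 m/day, D_R = D/R = 0.01428 m²/day.
v_R·t = 0.04259 × 39.1 = 1.665269 m; 2√(D_R t) = 1.494 m; argument = (3.69 − 1.665269)/1.494 = 1.355.
C = C₀ × ½·erfc(1.355) = 1.73 × 0.02767 = 0.0479 mg/L.

0.0479 mg/L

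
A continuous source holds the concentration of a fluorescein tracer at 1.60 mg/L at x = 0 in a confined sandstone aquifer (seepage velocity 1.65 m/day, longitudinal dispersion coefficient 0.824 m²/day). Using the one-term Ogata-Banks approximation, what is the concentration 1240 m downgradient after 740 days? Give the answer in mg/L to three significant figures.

For a continuous step input, C/C₀ ≈ ½·erfc((x−vt)/(2√(Dt))).
vt = 1.65 × 740 = 1221 m and 2√(Dt) = 2√(0.824 × 740) = 49.39 m.
Argument (x−vt)/(2√(Dt)) = (1240 − 1221)/49.39 = 0.3847; ½·erfc(0.3847) = 0.2932.
C = 1.60 × 0.2932 = 0.469 mg/L.

0.469 mg/L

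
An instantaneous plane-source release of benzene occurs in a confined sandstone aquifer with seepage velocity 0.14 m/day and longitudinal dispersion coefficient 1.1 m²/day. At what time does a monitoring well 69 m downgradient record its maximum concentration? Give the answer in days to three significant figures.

440 days

For the 1D instantaneous-source solution, setting ∂C/∂t = 0 at fixed x gives v²t² + 2Dt − x² = 0, so t = (√(D² + v²x²) − D)/v².
√(D² + v²x²) = √(1.1² + 0.14² × 69²) = 9.722; v² = 0.0196.
t = (9.722 − 1.1)/0.0196 = 440 days (vs. the pure-advection estimate x/v = 493 d).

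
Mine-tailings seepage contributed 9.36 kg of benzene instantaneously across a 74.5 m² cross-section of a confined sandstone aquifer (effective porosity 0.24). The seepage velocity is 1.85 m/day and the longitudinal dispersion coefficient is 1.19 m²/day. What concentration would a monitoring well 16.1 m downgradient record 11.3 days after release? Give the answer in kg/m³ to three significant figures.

For an instantaneous plane source, C(x,t) = M/(n_e·A·√(4πDt)) · exp(−(x−vt)²/(4Dt)), with n_e·A the pore (flow) area.
Plume center vt = 1.85 × 11.3 = 20.905 m, so the well at 16.1 m is 4.805 m upgradient of the peak.
√(4πDt) = 13.00 m, giving peak height M/(n_e·A·√(4πDt)) = 9.36/(0.24 × 74.5 × 13.00) = 0.04027 kg/m³.
(x−vt)²/(4Dt) = (-4.805)²/(4 × 1.19 × 11.3) = 0.4292; exp(−0.4292) = 0.6510.
C = 0.04027 × 0.6510 = 0.0262 kg/m³.

0.0262 kg/m³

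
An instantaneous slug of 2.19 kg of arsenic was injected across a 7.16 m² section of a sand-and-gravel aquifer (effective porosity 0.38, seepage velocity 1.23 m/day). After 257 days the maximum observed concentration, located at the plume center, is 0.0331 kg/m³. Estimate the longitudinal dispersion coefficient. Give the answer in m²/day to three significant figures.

0.183 m²/day

At the plume center C_max = M/(n_e·A·√(4πDt)), so D = M²/(4πt·(n_e·A·C_max)²).
n_e·A·C_max = 0.38 × 7.16 × 0.0331 = 0.09006 kg/m.
D = 2.19²/(4π × 257 × 0.09006²) = 0.183 m²/day.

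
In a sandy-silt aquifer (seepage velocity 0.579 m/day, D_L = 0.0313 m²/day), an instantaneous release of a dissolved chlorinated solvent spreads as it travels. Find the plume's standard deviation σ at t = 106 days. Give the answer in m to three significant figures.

2.58 m

Dispersive spreading gives a Gaussian with σ² = 2Dt; advection only shifts the center.
σ = √(2 × 0.0313 × 106) = 2.58 m.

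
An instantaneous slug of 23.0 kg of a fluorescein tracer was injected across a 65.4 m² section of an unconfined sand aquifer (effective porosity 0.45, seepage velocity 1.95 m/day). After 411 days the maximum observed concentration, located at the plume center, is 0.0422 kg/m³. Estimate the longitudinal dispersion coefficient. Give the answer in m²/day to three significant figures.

At the plume center C_max = M/(n_e·A·√(4πDt)), so D = M²/(4πt·(n_e·A·C_max)²).
n_e·A·C_max = 0.45 × 65.4 × 0.0422 = 1.242 kg/m.
D = 23.0²/(4π × 411 × 1.242²) = 0.0664 m²/day.

0.0664 m²/day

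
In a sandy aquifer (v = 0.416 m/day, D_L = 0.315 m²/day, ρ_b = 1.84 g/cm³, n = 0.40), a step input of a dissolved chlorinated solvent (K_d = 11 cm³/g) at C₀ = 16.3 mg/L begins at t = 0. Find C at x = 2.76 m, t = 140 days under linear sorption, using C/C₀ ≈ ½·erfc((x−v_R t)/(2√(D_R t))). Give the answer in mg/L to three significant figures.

1.73 mg/L

Retardation factor R = 1 + ρ_b·K_d/n = 1 + 1.84 × 11/0.40 = 51.60.
Sorption retards both mechanisms: v_R = v/R = 0.008062 m/day, D_R = D/R = 0.006105 m²/day.
v_R·t = 0.008062 × 140 = 1.12868 m; 2√(D_R t) = 1.849 m; argument = (2.76 − 1.12868)/1.849 = 0.8823.
C = C₀ × ½·erfc(0.8823) = 16.3 × 0.1061 = 1.73 mg/L.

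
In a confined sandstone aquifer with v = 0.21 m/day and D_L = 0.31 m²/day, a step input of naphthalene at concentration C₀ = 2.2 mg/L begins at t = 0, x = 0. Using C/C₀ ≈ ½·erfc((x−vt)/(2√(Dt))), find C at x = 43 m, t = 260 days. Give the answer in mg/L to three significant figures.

For a continuous step input, C/C₀ ≈ ½·erfc((x−vt)/(2√(Dt))).
vt = 0.21 × 260 = 54.6 m and 2√(Dt) = 2√(0.31 × 260) = 17.96 m.
Argument (x−vt)/(2√(Dt)) = (43 − 54.6)/17.96 = -0.6459; ½·erfc(-0.6459) = 0.8195.
C = 2.2 × 0.8195 = 1.80 mg/L.

1.80 mg/L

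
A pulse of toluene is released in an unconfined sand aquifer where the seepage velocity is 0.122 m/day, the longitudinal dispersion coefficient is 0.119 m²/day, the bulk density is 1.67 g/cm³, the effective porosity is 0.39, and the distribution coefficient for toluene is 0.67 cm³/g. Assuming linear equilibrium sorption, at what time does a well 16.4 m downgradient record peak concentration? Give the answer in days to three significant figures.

Retardation factor R = 1 + ρ_b·K_d/n = 1 + 1.67 × 0.67/0.39 = 3.869.
Sorption retards both mechanisms: v_R = v/R = 0.03153 m/day, D_R = D/R = 0.03076 m²/day.
Peak time from v_R²t² + 2D_R t − x² = 0: t = (√(D_R² + v_R²x²) − D_R)/v_R².
√(D_R² + v_R²x²) = √(0.03076² + 0.03153² × 16.4²) = 0.5180; v_R² = 0.0009941.
t = (0.5180 − 0.03076)/0.0009941 = 490 days.

490 days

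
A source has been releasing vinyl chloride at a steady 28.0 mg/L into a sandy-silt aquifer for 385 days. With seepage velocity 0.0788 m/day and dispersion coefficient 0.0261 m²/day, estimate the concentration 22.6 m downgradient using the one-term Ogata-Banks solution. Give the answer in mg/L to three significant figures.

For a continuous step input, C/C₀ ≈ ½·erfc((x−vt)/(2√(Dt))).
vt = 0.0788 × 385 = 30.338 m and 2√(Dt) = 2√(0.0261 × 385) = 6.340 m.
Argument (x−vt)/(2√(Dt)) = (22.6 − 30.338)/6.340 = -1.221; ½·erfc(-1.221) = 0.9579.
C = 28.0 × 0.9579 = 26.8 mg/L.

26.8 mg/L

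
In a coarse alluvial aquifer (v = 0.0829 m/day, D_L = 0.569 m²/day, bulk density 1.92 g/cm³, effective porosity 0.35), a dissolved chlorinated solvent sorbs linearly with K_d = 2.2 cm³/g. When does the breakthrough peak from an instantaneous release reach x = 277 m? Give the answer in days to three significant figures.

Retardation factor R = 1 + ρ_b·K_d/n = 1 + 1.92 × 2.2/0.35 = 13.07.
Sorption retards both mechanisms: v_R = v/R = 0.006343 m/day, D_R = D/R = 0.04353 m²/day.
Peak time from v_R²t² + 2D_R t − x² = 0: t = (√(D_R² + v_R²x²) − D_R)/v_R².
√(D_R² + v_R²x²) = √(0.04353² + 0.006343² × 277²) = 1.758; v_R² = 4.023e-05.
t = (1.758 − 0.04353)/4.023e-05 = 42600 days.

42600 days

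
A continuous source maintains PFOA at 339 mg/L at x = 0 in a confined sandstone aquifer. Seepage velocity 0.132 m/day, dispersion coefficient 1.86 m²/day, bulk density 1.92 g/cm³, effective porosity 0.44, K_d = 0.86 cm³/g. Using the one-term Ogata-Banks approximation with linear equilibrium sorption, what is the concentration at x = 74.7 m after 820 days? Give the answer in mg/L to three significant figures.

Retardation factor R = 1 + ρ_b·K_d/n = 1 + 1.92 × 0.86/0.44 = 4.753.
Sorption retards both mechanisms: v_R = v/R = 0.02777 m/day, D_R = D/R = 0.3913 m²/day.
v_R·t = 0.02777 × 820 = 22.7714 m; 2√(D_R t) = 35.83 m; argument = (74.7 − 22.7714)/35.83 = 1.449.
C = C₀ × ½·erfc(1.449) = 339 × 0.02022 = 6.85 mg/L.

6.85 mg/L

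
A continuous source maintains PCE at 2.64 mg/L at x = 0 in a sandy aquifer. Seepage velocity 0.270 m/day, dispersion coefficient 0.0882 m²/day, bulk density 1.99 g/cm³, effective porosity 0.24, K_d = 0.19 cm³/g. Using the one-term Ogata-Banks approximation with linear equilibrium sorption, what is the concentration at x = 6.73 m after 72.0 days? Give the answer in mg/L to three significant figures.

1.70 mg/L

Retardation factor R = 1 + ρ_b·K_d/n = 1 + 1.99 × 0.19/0.24 = 2.575.
Sorption retards both mechanisms: v_R = v/R = 0.1049 m/day, D_R = D/R = 0.03425 m²/day.
v_R·t = 0.1049 × 72.0 = 7.5528 m; 2√(D_R t) = 3.141 m; argument = (6.73 − 7.5528)/3.141 = -0.2620.
C = C₀ × ½·erfc(-0.2620) = 2.64 × 0.6445 = 1.70 mg/L.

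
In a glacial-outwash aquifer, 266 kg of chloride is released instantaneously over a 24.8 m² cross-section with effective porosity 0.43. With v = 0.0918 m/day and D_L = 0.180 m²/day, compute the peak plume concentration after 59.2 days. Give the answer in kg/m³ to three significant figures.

The peak of an instantaneous 1D plume sits at x = vt; there the Gaussian factor is 1 and C_max = M/(n_e·A·√(4πDt)), where n_e·A is the pore area the mass is dissolved in.
√(4πDt) = √(4π × 0.180 × 59.2) = 11.57 m, so C_max = 266/(0.43 × 24.8 × 11.57) = 2.16 kg/m³.

2.16 kg/m³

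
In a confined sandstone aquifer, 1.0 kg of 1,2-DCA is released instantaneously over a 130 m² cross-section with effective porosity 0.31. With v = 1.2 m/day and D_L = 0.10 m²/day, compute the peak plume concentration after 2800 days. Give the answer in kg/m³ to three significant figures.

The peak of an instantaneous 1D plume sits at x = vt; there the Gaussian factor is 1 and C_max = M/(n_e·A·√(4πDt)), where n_e·A is the pore area the mass is dissolved in.
√(4πDt) = √(4π × 0.10 × 2800) = 59.32 m, so C_max = 1.0/(0.31 × 130 × 59.32) = 0.000418 kg/m³.

0.000418 kg/m³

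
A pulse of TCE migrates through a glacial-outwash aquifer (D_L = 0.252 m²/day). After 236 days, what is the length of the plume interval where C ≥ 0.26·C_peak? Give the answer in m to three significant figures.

35.8 m

The plume is Gaussian with σ = √(2Dt) = √(2 × 0.252 × 236) = 10.91 m.
C/C_peak = exp(−Δx²/(2σ²)) = 0.26 ⇒ Δx = σ·√(−2 ln 0.26) = 10.91 × 1.641 = 17.90 m.
Width = 2Δx = 35.8 m.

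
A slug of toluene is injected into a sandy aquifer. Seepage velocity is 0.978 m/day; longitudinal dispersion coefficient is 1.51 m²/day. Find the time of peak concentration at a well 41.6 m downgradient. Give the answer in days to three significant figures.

For the 1D instantaneous-source solution, setting ∂C/∂t = 0 at fixed x gives v²t² + 2Dt − x² = 0, so t = (√(D² + v²x²) − D)/v².
√(D² + v²x²) = √(1.51² + 0.978² × 41.6²) = 40.71; v² = 0.956484.
t = (40.71 − 1.51)/0.956484 = 41.0 days (vs. the pure-advection estimate x/v = 42.5 d).

41.0 days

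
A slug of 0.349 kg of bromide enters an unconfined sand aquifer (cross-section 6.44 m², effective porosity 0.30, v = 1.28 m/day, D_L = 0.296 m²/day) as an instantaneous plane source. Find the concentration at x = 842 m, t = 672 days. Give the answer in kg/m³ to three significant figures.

For an instantaneous plane source, C(x,t) = M/(n_e·A·√(4πDt)) · exp(−(x−vt)²/(4Dt)), with n_e·A the pore (flow) area.
Plume center vt = 1.28 × 672 = 860.16 m, so the well at 842 m is 18.16 m upgradient of the peak.
√(4πDt) = 50.00 m, giving peak height M/(n_e·A·√(4πDt)) = 0.349/(0.30 × 6.44 × 50.00) = 0.003613 kg/m³.
(x−vt)²/(4Dt) = (-18.16)²/(4 × 0.296 × 672) = 0.4145; exp(−0.4145) = 0.6607.
C = 0.003613 × 0.6607 = 0.00239 kg/m³.

0.00239 kg/m³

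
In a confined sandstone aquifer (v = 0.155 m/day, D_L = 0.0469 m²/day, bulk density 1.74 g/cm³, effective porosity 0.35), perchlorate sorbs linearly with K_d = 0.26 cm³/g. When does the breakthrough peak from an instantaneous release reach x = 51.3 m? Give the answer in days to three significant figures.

Retardation factor R = 1 + ρ_b·K_d/n = 1 + 1.74 × 0.26/0.35 = 2.293.
Sorption retards both mechanisms: v_R = v/R = 0.06760 m/day, D_R = D/R = 0.02045 m²/day.
Peak time from v_R²t² + 2D_R t − x² = 0: t = (√(D_R² + v_R²x²) − D_R)/v_R².
√(D_R² + v_R²x²) = √(0.02045² + 0.06760² × 51.3²) = 3.468; v_R² = 0.004570.
t = (3.468 − 0.02045)/0.004570 = 754 days.

754 days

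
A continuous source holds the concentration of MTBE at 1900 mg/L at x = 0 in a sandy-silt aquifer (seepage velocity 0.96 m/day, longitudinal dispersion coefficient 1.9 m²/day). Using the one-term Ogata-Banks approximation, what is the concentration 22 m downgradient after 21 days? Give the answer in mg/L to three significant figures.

795 mg/L

For a continuous step input, C/C₀ ≈ ½·erfc((x−vt)/(2√(Dt))).
vt = 0.96 × 21 = 20.16 m and 2√(Dt) = 2√(1.9 × 21) = 12.63 m.
Argument (x−vt)/(2√(Dt)) = (22 − 20.16)/12.63 = 0.1457; ½·erfc(0.1457) = 0.4184.
C = 1900 × 0.4184 = 795 mg/L.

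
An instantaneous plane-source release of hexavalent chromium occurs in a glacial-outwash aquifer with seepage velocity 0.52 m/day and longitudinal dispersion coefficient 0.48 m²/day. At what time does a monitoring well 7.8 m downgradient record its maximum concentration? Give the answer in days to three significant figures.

13.3 days

For the 1D instantaneous-source solution, setting ∂C/∂t = 0 at fixed x gives v²t² + 2Dt − x² = 0, so t = (√(D² + v²x²) − D)/v².
√(D² + v²x²) = √(0.48² + 0.52² × 7.8²) = 4.084; v² = 0.2704.
t = (4.084 − 0.48)/0.2704 = 13.3 days (vs. the pure-advection estimate x/v = 15.0 d).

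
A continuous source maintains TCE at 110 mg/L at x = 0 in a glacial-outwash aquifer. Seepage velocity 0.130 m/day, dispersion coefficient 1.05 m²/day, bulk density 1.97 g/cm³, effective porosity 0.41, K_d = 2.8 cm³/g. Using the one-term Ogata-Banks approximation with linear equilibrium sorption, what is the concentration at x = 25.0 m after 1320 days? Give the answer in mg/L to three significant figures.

18.9 mg/L

Retardation factor R = 1 + ρ_b·K_d/n = 1 + 1.97 × 2.8/0.41 = 14.45.
Sorption retards both mechanisms: v_R = v/R = 0.008997 m/day, D_R = D/R = 0.07266 m²/day.
v_R·t = 0.008997 × 1320 = 11.87604 m; 2√(D_R t) = 19.59 m; argument = (25.0 − 11.87604)/19.59 = 0.6699.
C = C₀ × ½·erfc(0.6699) = 110 × 0.1717 = 18.9 mg/L.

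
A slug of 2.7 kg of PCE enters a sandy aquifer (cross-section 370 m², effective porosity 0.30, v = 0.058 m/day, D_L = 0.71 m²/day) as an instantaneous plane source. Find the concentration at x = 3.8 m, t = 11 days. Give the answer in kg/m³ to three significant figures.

For an instantaneous plane source, C(x,t) = M/(n_e·A·√(4πDt)) · exp(−(x−vt)²/(4Dt)), with n_e·A the pore (flow) area.
Plume center vt = 0.058 × 11 = 0.638 m, so the well at 3.8 m is 3.162 m downgradient of the peak.
√(4πDt) = 9.907 m, giving peak height M/(n_e·A·√(4πDt)) = 2.7/(0.30 × 370 × 9.907) = 0.002455 kg/m³.
(x−vt)²/(4Dt) = (3.162)²/(4 × 0.71 × 11) = 0.3200; exp(−0.3200) = 0.7261.
C = 0.002455 × 0.7261 = 0.00178 kg/m³.

0.00178 kg/m³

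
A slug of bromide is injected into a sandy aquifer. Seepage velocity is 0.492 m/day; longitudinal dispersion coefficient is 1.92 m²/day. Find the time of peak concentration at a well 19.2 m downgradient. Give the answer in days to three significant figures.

For the 1D instantaneous-source solution, setting ∂C/∂t = 0 at fixed x gives v²t² + 2Dt − x² = 0, so t = (√(D² + v²x²) − D)/v².
√(D² + v²x²) = √(1.92² + 0.492² × 19.2²) = 9.640; v² = 0.242064.
t = (9.640 − 1.92)/0.242064 = 31.9 days (vs. the pure-advection estimate x/v = 39.0 d).

31.9 days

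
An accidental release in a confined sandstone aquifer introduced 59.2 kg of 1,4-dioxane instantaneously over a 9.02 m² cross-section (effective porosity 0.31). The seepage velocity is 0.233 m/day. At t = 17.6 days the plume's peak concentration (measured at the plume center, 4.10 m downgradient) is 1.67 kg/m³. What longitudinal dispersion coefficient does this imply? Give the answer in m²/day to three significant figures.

At the plume center C_max = M/(n_e·A·√(4πDt)), so D = M²/(4πt·(n_e·A·C_max)²).
n_e·A·C_max = 0.31 × 9.02 × 1.67 = 4.670 kg/m.
D = 59.2²/(4π × 17.6 × 4.670²) = 0.727 m²/day.

0.727 m²/day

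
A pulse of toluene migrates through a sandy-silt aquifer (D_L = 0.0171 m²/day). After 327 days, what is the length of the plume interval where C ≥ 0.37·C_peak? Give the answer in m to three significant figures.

9.43 m

The plume is Gaussian with σ = √(2Dt) = √(2 × 0.0171 × 327) = 3.344 m.
C/C_peak = exp(−Δx²/(2σ²)) = 0.37 ⇒ Δx = σ·√(−2 ln 0.37) = 3.344 × 1.410 = 4.715 m.
Width = 2Δx = 9.43 m.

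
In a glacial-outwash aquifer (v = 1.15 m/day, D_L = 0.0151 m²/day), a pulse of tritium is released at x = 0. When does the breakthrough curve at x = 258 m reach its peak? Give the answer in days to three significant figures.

224 days

For the 1D instantaneous-source solution, setting ∂C/∂t = 0 at fixed x gives v²t² + 2Dt − x² = 0, so t = (√(D² + v²x²) − D)/v².
√(D² + v²x²) = √(0.0151² + 1.15² × 258²) = 296.7; v² = 1.3225.
t = (296.7 − 0.0151)/1.3225 = 224 days (vs. the pure-advection estimate x/v = 224 d).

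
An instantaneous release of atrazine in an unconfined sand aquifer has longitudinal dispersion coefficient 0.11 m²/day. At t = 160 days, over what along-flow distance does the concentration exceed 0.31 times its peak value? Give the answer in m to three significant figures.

The plume is Gaussian with σ = √(2Dt) = √(2 × 0.11 × 160) = 5.933 m.
C/C_peak = exp(−Δx²/(2σ²)) = 0.31 ⇒ Δx = σ·√(−2 ln 0.31) = 5.933 × 1.530 = 9.077 m.
Width = 2Δx = 18.2 m.

18.2 m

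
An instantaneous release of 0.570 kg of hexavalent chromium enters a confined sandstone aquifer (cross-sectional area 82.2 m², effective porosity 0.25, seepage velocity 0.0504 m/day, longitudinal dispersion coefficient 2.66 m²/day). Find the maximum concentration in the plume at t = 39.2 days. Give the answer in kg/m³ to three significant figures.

The peak of an instantaneous 1D plume sits at x = vt; there the Gaussian factor is 1 and C_max = M/(n_e·A·√(4πDt)), where n_e·A is the pore area the mass is dissolved in.
√(4πDt) = √(4π × 2.66 × 39.2) = 36.20 m, so C_max = 0.570/(0.25 × 82.2 × 36.20) = 0.000766 kg/m³.

0.000766 kg/m³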